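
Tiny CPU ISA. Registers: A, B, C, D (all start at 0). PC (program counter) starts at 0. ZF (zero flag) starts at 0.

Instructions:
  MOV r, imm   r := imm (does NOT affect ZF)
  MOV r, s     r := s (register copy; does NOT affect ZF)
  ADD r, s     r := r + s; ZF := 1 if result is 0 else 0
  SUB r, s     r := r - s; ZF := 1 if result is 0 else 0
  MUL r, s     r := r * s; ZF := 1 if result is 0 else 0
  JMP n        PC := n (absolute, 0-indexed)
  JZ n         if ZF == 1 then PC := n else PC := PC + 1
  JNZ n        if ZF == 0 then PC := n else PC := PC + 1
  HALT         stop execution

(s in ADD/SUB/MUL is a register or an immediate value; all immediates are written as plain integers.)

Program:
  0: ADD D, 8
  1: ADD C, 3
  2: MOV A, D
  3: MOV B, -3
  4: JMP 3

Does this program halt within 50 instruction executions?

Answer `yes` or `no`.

Step 1: PC=0 exec 'ADD D, 8'. After: A=0 B=0 C=0 D=8 ZF=0 PC=1
Step 2: PC=1 exec 'ADD C, 3'. After: A=0 B=0 C=3 D=8 ZF=0 PC=2
Step 3: PC=2 exec 'MOV A, D'. After: A=8 B=0 C=3 D=8 ZF=0 PC=3
Step 4: PC=3 exec 'MOV B, -3'. After: A=8 B=-3 C=3 D=8 ZF=0 PC=4
Step 5: PC=4 exec 'JMP 3'. After: A=8 B=-3 C=3 D=8 ZF=0 PC=3
Step 6: PC=3 exec 'MOV B, -3'. After: A=8 B=-3 C=3 D=8 ZF=0 PC=4
State after step 6 equals state after step 4: the program is in a cycle of length 2 and will never halt.

Answer: no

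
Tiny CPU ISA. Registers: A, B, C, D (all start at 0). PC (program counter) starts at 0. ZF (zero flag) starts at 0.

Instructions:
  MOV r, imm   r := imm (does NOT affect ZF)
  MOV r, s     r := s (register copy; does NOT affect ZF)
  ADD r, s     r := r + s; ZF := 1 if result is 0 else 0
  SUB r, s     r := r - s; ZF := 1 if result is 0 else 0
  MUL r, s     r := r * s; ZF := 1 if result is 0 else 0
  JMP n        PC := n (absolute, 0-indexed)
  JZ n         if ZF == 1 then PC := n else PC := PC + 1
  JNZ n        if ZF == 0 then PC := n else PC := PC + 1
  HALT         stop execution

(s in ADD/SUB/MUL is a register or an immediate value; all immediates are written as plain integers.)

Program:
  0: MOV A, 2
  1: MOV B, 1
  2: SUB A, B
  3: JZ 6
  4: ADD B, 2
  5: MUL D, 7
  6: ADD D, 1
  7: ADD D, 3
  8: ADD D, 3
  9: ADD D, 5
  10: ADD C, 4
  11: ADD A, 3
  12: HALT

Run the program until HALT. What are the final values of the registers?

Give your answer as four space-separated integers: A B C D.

Step 1: PC=0 exec 'MOV A, 2'. After: A=2 B=0 C=0 D=0 ZF=0 PC=1
Step 2: PC=1 exec 'MOV B, 1'. After: A=2 B=1 C=0 D=0 ZF=0 PC=2
Step 3: PC=2 exec 'SUB A, B'. After: A=1 B=1 C=0 D=0 ZF=0 PC=3
Step 4: PC=3 exec 'JZ 6'. After: A=1 B=1 C=0 D=0 ZF=0 PC=4
Step 5: PC=4 exec 'ADD B, 2'. After: A=1 B=3 C=0 D=0 ZF=0 PC=5
Step 6: PC=5 exec 'MUL D, 7'. After: A=1 B=3 C=0 D=0 ZF=1 PC=6
Step 7: PC=6 exec 'ADD D, 1'. After: A=1 B=3 C=0 D=1 ZF=0 PC=7
Step 8: PC=7 exec 'ADD D, 3'. After: A=1 B=3 C=0 D=4 ZF=0 PC=8
Step 9: PC=8 exec 'ADD D, 3'. After: A=1 B=3 C=0 D=7 ZF=0 PC=9
Step 10: PC=9 exec 'ADD D, 5'. After: A=1 B=3 C=0 D=12 ZF=0 PC=10
Step 11: PC=10 exec 'ADD C, 4'. After: A=1 B=3 C=4 D=12 ZF=0 PC=11
Step 12: PC=11 exec 'ADD A, 3'. After: A=4 B=3 C=4 D=12 ZF=0 PC=12
Step 13: PC=12 exec 'HALT'. After: A=4 B=3 C=4 D=12 ZF=0 PC=12 HALTED

Answer: 4 3 4 12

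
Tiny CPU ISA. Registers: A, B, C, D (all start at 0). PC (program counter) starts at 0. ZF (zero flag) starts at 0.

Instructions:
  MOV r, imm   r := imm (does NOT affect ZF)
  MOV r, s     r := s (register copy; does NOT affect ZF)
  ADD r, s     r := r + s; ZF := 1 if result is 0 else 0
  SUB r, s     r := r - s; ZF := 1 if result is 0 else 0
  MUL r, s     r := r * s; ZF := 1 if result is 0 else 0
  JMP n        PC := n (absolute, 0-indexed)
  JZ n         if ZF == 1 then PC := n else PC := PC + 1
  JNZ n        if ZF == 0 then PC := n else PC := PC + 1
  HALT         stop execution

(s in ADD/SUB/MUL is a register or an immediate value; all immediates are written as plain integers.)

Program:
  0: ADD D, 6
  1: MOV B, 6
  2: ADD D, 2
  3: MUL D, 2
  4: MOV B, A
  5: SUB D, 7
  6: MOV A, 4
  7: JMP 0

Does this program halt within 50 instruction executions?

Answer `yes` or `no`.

Answer: no

Derivation:
Step 1: PC=0 exec 'ADD D, 6'. After: A=0 B=0 C=0 D=6 ZF=0 PC=1
Step 2: PC=1 exec 'MOV B, 6'. After: A=0 B=6 C=0 D=6 ZF=0 PC=2
Step 3: PC=2 exec 'ADD D, 2'. After: A=0 B=6 C=0 D=8 ZF=0 PC=3
Step 4: PC=3 exec 'MUL D, 2'. After: A=0 B=6 C=0 D=16 ZF=0 PC=4
Step 5: PC=4 exec 'MOV B, A'. After: A=0 B=0 C=0 D=16 ZF=0 PC=5
Step 6: PC=5 exec 'SUB D, 7'. After: A=0 B=0 C=0 D=9 ZF=0 PC=6
Step 7: PC=6 exec 'MOV A, 4'. After: A=4 B=0 C=0 D=9 ZF=0 PC=7
Step 8: PC=7 exec 'JMP 0'. After: A=4 B=0 C=0 D=9 ZF=0 PC=0
Step 9: PC=0 exec 'ADD D, 6'. After: A=4 B=0 C=0 D=15 ZF=0 PC=1
Step 10: PC=1 exec 'MOV B, 6'. After: A=4 B=6 C=0 D=15 ZF=0 PC=2
Step 11: PC=2 exec 'ADD D, 2'. After: A=4 B=6 C=0 D=17 ZF=0 PC=3
Step 12: PC=3 exec 'MUL D, 2'. After: A=4 B=6 C=0 D=34 ZF=0 PC=4
Step 13: PC=4 exec 'MOV B, A'. After: A=4 B=4 C=0 D=34 ZF=0 PC=5
Step 14: PC=5 exec 'SUB D, 7'. After: A=4 B=4 C=0 D=27 ZF=0 PC=6
Step 15: PC=6 exec 'MOV A, 4'. After: A=4 B=4 C=0 D=27 ZF=0 PC=7
After 50 steps: not halted. PC revisits the same instructions with no path to HALT; will never halt.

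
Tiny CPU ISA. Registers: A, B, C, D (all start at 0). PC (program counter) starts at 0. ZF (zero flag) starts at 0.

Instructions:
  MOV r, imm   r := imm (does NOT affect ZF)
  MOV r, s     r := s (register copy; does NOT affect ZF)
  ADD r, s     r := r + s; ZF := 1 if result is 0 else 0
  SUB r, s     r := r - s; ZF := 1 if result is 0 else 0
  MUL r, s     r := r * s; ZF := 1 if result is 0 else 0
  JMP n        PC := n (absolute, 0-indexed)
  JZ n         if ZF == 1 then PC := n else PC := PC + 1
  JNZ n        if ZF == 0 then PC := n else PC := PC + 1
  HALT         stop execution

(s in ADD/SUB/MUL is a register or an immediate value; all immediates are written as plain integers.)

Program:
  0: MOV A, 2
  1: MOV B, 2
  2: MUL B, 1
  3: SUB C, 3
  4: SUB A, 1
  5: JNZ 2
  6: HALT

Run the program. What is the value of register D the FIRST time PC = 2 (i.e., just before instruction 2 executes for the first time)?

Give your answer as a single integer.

Step 1: PC=0 exec 'MOV A, 2'. After: A=2 B=0 C=0 D=0 ZF=0 PC=1
Step 2: PC=1 exec 'MOV B, 2'. After: A=2 B=2 C=0 D=0 ZF=0 PC=2
First time PC=2: D=0

0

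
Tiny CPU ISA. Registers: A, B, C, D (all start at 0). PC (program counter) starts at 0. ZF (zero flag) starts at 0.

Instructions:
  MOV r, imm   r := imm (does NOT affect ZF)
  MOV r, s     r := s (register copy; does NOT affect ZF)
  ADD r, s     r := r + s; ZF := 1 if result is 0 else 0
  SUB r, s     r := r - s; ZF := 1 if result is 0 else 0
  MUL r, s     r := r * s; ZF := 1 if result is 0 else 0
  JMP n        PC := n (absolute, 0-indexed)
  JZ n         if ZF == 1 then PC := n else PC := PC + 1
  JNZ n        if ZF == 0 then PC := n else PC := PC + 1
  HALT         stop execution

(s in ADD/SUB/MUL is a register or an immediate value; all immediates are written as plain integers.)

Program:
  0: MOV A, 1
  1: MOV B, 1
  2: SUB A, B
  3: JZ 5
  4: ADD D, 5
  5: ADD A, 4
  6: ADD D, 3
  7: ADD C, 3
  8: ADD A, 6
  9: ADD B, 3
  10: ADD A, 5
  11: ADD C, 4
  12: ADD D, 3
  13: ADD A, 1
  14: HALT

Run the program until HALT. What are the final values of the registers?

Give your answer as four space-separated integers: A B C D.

Answer: 16 4 7 6

Derivation:
Step 1: PC=0 exec 'MOV A, 1'. After: A=1 B=0 C=0 D=0 ZF=0 PC=1
Step 2: PC=1 exec 'MOV B, 1'. After: A=1 B=1 C=0 D=0 ZF=0 PC=2
Step 3: PC=2 exec 'SUB A, B'. After: A=0 B=1 C=0 D=0 ZF=1 PC=3
Step 4: PC=3 exec 'JZ 5'. After: A=0 B=1 C=0 D=0 ZF=1 PC=5
Step 5: PC=5 exec 'ADD A, 4'. After: A=4 B=1 C=0 D=0 ZF=0 PC=6
Step 6: PC=6 exec 'ADD D, 3'. After: A=4 B=1 C=0 D=3 ZF=0 PC=7
Step 7: PC=7 exec 'ADD C, 3'. After: A=4 B=1 C=3 D=3 ZF=0 PC=8
Step 8: PC=8 exec 'ADD A, 6'. After: A=10 B=1 C=3 D=3 ZF=0 PC=9
Step 9: PC=9 exec 'ADD B, 3'. After: A=10 B=4 C=3 D=3 ZF=0 PC=10
Step 10: PC=10 exec 'ADD A, 5'. After: A=15 B=4 C=3 D=3 ZF=0 PC=11
Step 11: PC=11 exec 'ADD C, 4'. After: A=15 B=4 C=7 D=3 ZF=0 PC=12
Step 12: PC=12 exec 'ADD D, 3'. After: A=15 B=4 C=7 D=6 ZF=0 PC=13
Step 13: PC=13 exec 'ADD A, 1'. After: A=16 B=4 C=7 D=6 ZF=0 PC=14
Step 14: PC=14 exec 'HALT'. After: A=16 B=4 C=7 D=6 ZF=0 PC=14 HALTED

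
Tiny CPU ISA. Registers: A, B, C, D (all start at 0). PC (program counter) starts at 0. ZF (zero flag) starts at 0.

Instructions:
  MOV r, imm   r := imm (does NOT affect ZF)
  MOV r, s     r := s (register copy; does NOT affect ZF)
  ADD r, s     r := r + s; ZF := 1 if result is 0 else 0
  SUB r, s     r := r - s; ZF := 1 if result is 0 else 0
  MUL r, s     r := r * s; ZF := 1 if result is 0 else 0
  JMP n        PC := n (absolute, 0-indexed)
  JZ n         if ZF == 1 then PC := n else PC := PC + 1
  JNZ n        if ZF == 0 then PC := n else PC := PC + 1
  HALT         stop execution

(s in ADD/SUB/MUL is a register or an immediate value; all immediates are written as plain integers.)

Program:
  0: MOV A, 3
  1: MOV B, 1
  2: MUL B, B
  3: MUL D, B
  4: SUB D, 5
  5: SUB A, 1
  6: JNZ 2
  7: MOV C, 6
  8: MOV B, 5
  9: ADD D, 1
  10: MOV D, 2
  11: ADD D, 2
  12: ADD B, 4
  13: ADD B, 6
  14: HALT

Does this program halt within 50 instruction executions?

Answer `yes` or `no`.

Step 1: PC=0 exec 'MOV A, 3'. After: A=3 B=0 C=0 D=0 ZF=0 PC=1
Step 2: PC=1 exec 'MOV B, 1'. After: A=3 B=1 C=0 D=0 ZF=0 PC=2
Step 3: PC=2 exec 'MUL B, B'. After: A=3 B=1 C=0 D=0 ZF=0 PC=3
Step 4: PC=3 exec 'MUL D, B'. After: A=3 B=1 C=0 D=0 ZF=1 PC=4
Step 5: PC=4 exec 'SUB D, 5'. After: A=3 B=1 C=0 D=-5 ZF=0 PC=5
Step 6: PC=5 exec 'SUB A, 1'. After: A=2 B=1 C=0 D=-5 ZF=0 PC=6
Step 7: PC=6 exec 'JNZ 2'. After: A=2 B=1 C=0 D=-5 ZF=0 PC=2
Step 8: PC=2 exec 'MUL B, B'. After: A=2 B=1 C=0 D=-5 ZF=0 PC=3
Step 9: PC=3 exec 'MUL D, B'. After: A=2 B=1 C=0 D=-5 ZF=0 PC=4
Step 10: PC=4 exec 'SUB D, 5'. After: A=2 B=1 C=0 D=-10 ZF=0 PC=5
Step 11: PC=5 exec 'SUB A, 1'. After: A=1 B=1 C=0 D=-10 ZF=0 PC=6
Step 12: PC=6 exec 'JNZ 2'. After: A=1 B=1 C=0 D=-10 ZF=0 PC=2
Step 13: PC=2 exec 'MUL B, B'. After: A=1 B=1 C=0 D=-10 ZF=0 PC=3
Step 14: PC=3 exec 'MUL D, B'. After: A=1 B=1 C=0 D=-10 ZF=0 PC=4
Step 15: PC=4 exec 'SUB D, 5'. After: A=1 B=1 C=0 D=-15 ZF=0 PC=5
Step 16: PC=5 exec 'SUB A, 1'. After: A=0 B=1 C=0 D=-15 ZF=1 PC=6
Step 17: PC=6 exec 'JNZ 2'. After: A=0 B=1 C=0 D=-15 ZF=1 PC=7
Step 18: PC=7 exec 'MOV C, 6'. After: A=0 B=1 C=6 D=-15 ZF=1 PC=8
Step 19: PC=8 exec 'MOV B, 5'. After: A=0 B=5 C=6 D=-15 ZF=1 PC=9
Step 20: PC=9 exec 'ADD D, 1'. After: A=0 B=5 C=6 D=-14 ZF=0 PC=10
Step 21: PC=10 exec 'MOV D, 2'. After: A=0 B=5 C=6 D=2 ZF=0 PC=11
Step 22: PC=11 exec 'ADD D, 2'. After: A=0 B=5 C=6 D=4 ZF=0 PC=12
Step 23: PC=12 exec 'ADD B, 4'. After: A=0 B=9 C=6 D=4 ZF=0 PC=13
Step 24: PC=13 exec 'ADD B, 6'. After: A=0 B=15 C=6 D=4 ZF=0 PC=14
Step 25: PC=14 exec 'HALT'. After: A=0 B=15 C=6 D=4 ZF=0 PC=14 HALTED

Answer: yes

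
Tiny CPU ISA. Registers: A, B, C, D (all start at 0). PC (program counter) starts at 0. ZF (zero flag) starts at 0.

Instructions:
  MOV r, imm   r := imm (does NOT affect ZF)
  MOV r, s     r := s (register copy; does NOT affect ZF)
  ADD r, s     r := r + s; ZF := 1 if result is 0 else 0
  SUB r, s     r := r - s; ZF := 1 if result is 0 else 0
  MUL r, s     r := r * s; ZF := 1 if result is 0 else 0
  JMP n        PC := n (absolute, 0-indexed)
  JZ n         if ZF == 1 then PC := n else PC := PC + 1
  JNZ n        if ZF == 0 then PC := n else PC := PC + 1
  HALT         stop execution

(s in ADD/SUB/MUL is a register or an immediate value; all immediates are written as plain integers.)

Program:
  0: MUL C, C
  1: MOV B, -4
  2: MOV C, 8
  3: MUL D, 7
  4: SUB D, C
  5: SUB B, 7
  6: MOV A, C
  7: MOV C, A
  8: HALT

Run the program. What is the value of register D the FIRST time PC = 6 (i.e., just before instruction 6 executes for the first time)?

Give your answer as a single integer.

Step 1: PC=0 exec 'MUL C, C'. After: A=0 B=0 C=0 D=0 ZF=1 PC=1
Step 2: PC=1 exec 'MOV B, -4'. After: A=0 B=-4 C=0 D=0 ZF=1 PC=2
Step 3: PC=2 exec 'MOV C, 8'. After: A=0 B=-4 C=8 D=0 ZF=1 PC=3
Step 4: PC=3 exec 'MUL D, 7'. After: A=0 B=-4 C=8 D=0 ZF=1 PC=4
Step 5: PC=4 exec 'SUB D, C'. After: A=0 B=-4 C=8 D=-8 ZF=0 PC=5
Step 6: PC=5 exec 'SUB B, 7'. After: A=0 B=-11 C=8 D=-8 ZF=0 PC=6
First time PC=6: D=-8

-8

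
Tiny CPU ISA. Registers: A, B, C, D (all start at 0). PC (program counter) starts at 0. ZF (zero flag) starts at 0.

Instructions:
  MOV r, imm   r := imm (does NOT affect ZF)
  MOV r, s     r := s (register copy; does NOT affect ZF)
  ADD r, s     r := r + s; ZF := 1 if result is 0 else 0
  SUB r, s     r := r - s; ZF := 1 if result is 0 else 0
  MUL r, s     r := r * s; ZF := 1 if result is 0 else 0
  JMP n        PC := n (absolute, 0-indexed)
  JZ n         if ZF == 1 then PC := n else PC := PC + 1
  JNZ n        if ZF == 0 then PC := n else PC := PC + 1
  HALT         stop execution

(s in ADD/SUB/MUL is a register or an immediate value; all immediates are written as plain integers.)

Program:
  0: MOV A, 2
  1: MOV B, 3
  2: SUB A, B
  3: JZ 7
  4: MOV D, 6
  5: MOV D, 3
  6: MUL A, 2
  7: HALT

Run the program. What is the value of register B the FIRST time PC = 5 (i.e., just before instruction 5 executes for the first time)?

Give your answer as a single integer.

Step 1: PC=0 exec 'MOV A, 2'. After: A=2 B=0 C=0 D=0 ZF=0 PC=1
Step 2: PC=1 exec 'MOV B, 3'. After: A=2 B=3 C=0 D=0 ZF=0 PC=2
Step 3: PC=2 exec 'SUB A, B'. After: A=-1 B=3 C=0 D=0 ZF=0 PC=3
Step 4: PC=3 exec 'JZ 7'. After: A=-1 B=3 C=0 D=0 ZF=0 PC=4
Step 5: PC=4 exec 'MOV D, 6'. After: A=-1 B=3 C=0 D=6 ZF=0 PC=5
First time PC=5: B=3

3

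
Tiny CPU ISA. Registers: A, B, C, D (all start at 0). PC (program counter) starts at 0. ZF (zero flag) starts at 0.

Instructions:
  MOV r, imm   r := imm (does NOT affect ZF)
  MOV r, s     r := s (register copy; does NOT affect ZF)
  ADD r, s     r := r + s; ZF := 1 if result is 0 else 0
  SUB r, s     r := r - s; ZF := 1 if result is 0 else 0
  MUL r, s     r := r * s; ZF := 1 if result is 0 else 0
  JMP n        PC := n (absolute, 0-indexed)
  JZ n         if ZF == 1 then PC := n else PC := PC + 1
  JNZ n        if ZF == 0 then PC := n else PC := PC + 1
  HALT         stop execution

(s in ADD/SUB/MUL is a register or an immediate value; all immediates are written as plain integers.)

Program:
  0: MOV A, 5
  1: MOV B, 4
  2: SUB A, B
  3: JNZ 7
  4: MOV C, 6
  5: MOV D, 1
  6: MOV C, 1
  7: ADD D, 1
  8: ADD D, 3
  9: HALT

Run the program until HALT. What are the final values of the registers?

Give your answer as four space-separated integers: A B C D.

Answer: 1 4 0 4

Derivation:
Step 1: PC=0 exec 'MOV A, 5'. After: A=5 B=0 C=0 D=0 ZF=0 PC=1
Step 2: PC=1 exec 'MOV B, 4'. After: A=5 B=4 C=0 D=0 ZF=0 PC=2
Step 3: PC=2 exec 'SUB A, B'. After: A=1 B=4 C=0 D=0 ZF=0 PC=3
Step 4: PC=3 exec 'JNZ 7'. After: A=1 B=4 C=0 D=0 ZF=0 PC=7
Step 5: PC=7 exec 'ADD D, 1'. After: A=1 B=4 C=0 D=1 ZF=0 PC=8
Step 6: PC=8 exec 'ADD D, 3'. After: A=1 B=4 C=0 D=4 ZF=0 PC=9
Step 7: PC=9 exec 'HALT'. After: A=1 B=4 C=0 D=4 ZF=0 PC=9 HALTED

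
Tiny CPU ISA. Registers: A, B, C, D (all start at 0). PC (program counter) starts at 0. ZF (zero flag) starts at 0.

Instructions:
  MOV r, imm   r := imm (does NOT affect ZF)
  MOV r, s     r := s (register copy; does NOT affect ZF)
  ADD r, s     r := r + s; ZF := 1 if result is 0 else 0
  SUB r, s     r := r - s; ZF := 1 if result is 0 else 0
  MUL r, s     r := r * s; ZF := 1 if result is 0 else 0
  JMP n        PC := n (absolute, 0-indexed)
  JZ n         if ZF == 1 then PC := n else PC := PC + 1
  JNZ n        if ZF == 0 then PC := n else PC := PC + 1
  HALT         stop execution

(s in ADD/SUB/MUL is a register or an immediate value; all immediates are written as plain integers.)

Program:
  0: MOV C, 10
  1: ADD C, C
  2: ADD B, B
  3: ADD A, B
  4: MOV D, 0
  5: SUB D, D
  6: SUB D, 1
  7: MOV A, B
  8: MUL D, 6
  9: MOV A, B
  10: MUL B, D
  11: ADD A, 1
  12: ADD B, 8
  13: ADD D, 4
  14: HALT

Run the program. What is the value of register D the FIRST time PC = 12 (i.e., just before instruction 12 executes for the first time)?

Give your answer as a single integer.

Step 1: PC=0 exec 'MOV C, 10'. After: A=0 B=0 C=10 D=0 ZF=0 PC=1
Step 2: PC=1 exec 'ADD C, C'. After: A=0 B=0 C=20 D=0 ZF=0 PC=2
Step 3: PC=2 exec 'ADD B, B'. After: A=0 B=0 C=20 D=0 ZF=1 PC=3
Step 4: PC=3 exec 'ADD A, B'. After: A=0 B=0 C=20 D=0 ZF=1 PC=4
Step 5: PC=4 exec 'MOV D, 0'. After: A=0 B=0 C=20 D=0 ZF=1 PC=5
Step 6: PC=5 exec 'SUB D, D'. After: A=0 B=0 C=20 D=0 ZF=1 PC=6
Step 7: PC=6 exec 'SUB D, 1'. After: A=0 B=0 C=20 D=-1 ZF=0 PC=7
Step 8: PC=7 exec 'MOV A, B'. After: A=0 B=0 C=20 D=-1 ZF=0 PC=8
Step 9: PC=8 exec 'MUL D, 6'. After: A=0 B=0 C=20 D=-6 ZF=0 PC=9
Step 10: PC=9 exec 'MOV A, B'. After: A=0 B=0 C=20 D=-6 ZF=0 PC=10
Step 11: PC=10 exec 'MUL B, D'. After: A=0 B=0 C=20 D=-6 ZF=1 PC=11
Step 12: PC=11 exec 'ADD A, 1'. After: A=1 B=0 C=20 D=-6 ZF=0 PC=12
First time PC=12: D=-6

-6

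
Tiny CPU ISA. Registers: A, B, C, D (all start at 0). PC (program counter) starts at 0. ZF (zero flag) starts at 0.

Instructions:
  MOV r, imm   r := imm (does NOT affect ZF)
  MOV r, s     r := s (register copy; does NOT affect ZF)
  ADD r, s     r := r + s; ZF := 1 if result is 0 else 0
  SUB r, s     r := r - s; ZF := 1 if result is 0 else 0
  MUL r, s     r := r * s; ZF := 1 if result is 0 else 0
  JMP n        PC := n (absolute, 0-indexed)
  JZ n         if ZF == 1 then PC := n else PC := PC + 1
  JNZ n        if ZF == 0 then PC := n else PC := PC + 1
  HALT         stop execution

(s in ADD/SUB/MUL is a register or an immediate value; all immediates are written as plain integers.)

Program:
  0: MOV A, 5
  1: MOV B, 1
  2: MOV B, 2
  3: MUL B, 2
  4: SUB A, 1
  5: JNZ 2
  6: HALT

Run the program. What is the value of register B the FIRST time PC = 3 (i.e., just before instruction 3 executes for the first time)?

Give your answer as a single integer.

Step 1: PC=0 exec 'MOV A, 5'. After: A=5 B=0 C=0 D=0 ZF=0 PC=1
Step 2: PC=1 exec 'MOV B, 1'. After: A=5 B=1 C=0 D=0 ZF=0 PC=2
Step 3: PC=2 exec 'MOV B, 2'. After: A=5 B=2 C=0 D=0 ZF=0 PC=3
First time PC=3: B=2

2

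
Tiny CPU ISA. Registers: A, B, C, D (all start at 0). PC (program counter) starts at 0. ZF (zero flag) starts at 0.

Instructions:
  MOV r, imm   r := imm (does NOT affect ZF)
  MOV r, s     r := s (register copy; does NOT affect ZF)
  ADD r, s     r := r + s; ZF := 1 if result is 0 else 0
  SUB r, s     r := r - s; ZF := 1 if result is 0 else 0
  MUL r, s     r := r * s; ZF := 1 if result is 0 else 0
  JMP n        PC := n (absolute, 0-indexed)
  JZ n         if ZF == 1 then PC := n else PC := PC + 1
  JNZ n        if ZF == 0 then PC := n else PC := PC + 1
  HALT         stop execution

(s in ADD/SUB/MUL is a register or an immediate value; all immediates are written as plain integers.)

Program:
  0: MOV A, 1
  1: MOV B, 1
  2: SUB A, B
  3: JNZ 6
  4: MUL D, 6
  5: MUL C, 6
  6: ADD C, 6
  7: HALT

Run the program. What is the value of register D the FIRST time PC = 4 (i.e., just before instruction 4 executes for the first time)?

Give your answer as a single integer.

Step 1: PC=0 exec 'MOV A, 1'. After: A=1 B=0 C=0 D=0 ZF=0 PC=1
Step 2: PC=1 exec 'MOV B, 1'. After: A=1 B=1 C=0 D=0 ZF=0 PC=2
Step 3: PC=2 exec 'SUB A, B'. After: A=0 B=1 C=0 D=0 ZF=1 PC=3
Step 4: PC=3 exec 'JNZ 6'. After: A=0 B=1 C=0 D=0 ZF=1 PC=4
First time PC=4: D=0

0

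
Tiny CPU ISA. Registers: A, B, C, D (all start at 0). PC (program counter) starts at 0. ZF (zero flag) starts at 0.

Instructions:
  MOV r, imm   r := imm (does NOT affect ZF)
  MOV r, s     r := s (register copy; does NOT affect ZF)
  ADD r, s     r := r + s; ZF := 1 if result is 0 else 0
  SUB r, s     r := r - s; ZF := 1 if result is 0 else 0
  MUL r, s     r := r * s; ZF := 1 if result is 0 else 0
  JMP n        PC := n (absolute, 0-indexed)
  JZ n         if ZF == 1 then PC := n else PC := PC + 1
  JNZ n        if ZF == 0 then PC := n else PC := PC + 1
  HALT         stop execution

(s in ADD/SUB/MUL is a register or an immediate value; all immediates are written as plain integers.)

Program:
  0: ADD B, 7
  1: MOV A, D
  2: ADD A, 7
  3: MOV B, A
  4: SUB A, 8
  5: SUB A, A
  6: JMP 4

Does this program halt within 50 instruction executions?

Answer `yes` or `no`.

Answer: no

Derivation:
Step 1: PC=0 exec 'ADD B, 7'. After: A=0 B=7 C=0 D=0 ZF=0 PC=1
Step 2: PC=1 exec 'MOV A, D'. After: A=0 B=7 C=0 D=0 ZF=0 PC=2
Step 3: PC=2 exec 'ADD A, 7'. After: A=7 B=7 C=0 D=0 ZF=0 PC=3
Step 4: PC=3 exec 'MOV B, A'. After: A=7 B=7 C=0 D=0 ZF=0 PC=4
Step 5: PC=4 exec 'SUB A, 8'. After: A=-1 B=7 C=0 D=0 ZF=0 PC=5
Step 6: PC=5 exec 'SUB A, A'. After: A=0 B=7 C=0 D=0 ZF=1 PC=6
Step 7: PC=6 exec 'JMP 4'. After: A=0 B=7 C=0 D=0 ZF=1 PC=4
Step 8: PC=4 exec 'SUB A, 8'. After: A=-8 B=7 C=0 D=0 ZF=0 PC=5
Step 9: PC=5 exec 'SUB A, A'. After: A=0 B=7 C=0 D=0 ZF=1 PC=6
State after step 9 equals state after step 6: the program is in a cycle of length 3 and will never halt.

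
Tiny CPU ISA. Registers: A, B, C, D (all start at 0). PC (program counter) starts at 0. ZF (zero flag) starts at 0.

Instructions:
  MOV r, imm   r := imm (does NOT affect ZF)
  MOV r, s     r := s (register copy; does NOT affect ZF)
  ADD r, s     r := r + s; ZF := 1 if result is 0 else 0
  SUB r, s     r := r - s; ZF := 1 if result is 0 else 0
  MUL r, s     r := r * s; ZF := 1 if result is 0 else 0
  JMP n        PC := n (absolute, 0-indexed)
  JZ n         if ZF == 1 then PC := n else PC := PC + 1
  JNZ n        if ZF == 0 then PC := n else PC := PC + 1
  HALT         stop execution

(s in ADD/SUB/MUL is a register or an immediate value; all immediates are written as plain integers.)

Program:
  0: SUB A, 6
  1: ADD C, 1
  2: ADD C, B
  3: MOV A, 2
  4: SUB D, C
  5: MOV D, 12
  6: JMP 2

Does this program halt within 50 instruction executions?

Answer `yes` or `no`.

Step 1: PC=0 exec 'SUB A, 6'. After: A=-6 B=0 C=0 D=0 ZF=0 PC=1
Step 2: PC=1 exec 'ADD C, 1'. After: A=-6 B=0 C=1 D=0 ZF=0 PC=2
Step 3: PC=2 exec 'ADD C, B'. After: A=-6 B=0 C=1 D=0 ZF=0 PC=3
Step 4: PC=3 exec 'MOV A, 2'. After: A=2 B=0 C=1 D=0 ZF=0 PC=4
Step 5: PC=4 exec 'SUB D, C'. After: A=2 B=0 C=1 D=-1 ZF=0 PC=5
Step 6: PC=5 exec 'MOV D, 12'. After: A=2 B=0 C=1 D=12 ZF=0 PC=6
Step 7: PC=6 exec 'JMP 2'. After: A=2 B=0 C=1 D=12 ZF=0 PC=2
Step 8: PC=2 exec 'ADD C, B'. After: A=2 B=0 C=1 D=12 ZF=0 PC=3
Step 9: PC=3 exec 'MOV A, 2'. After: A=2 B=0 C=1 D=12 ZF=0 PC=4
Step 10: PC=4 exec 'SUB D, C'. After: A=2 B=0 C=1 D=11 ZF=0 PC=5
Step 11: PC=5 exec 'MOV D, 12'. After: A=2 B=0 C=1 D=12 ZF=0 PC=6
State after step 11 equals state after step 6: the program is in a cycle of length 5 and will never halt.

Answer: no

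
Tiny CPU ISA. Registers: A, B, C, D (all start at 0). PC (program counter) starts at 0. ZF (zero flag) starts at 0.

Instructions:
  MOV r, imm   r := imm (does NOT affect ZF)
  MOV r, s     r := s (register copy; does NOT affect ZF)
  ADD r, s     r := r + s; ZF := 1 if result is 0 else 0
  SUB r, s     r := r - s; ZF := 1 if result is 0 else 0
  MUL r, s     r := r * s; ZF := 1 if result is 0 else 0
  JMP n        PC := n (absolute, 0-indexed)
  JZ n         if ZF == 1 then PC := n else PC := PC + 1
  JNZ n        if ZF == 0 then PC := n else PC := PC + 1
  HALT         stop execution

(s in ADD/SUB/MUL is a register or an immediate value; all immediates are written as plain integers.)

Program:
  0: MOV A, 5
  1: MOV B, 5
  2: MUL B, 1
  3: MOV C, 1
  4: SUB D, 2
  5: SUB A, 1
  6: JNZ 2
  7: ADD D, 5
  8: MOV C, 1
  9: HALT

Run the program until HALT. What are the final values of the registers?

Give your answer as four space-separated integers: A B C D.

Step 1: PC=0 exec 'MOV A, 5'. After: A=5 B=0 C=0 D=0 ZF=0 PC=1
Step 2: PC=1 exec 'MOV B, 5'. After: A=5 B=5 C=0 D=0 ZF=0 PC=2
Step 3: PC=2 exec 'MUL B, 1'. After: A=5 B=5 C=0 D=0 ZF=0 PC=3
Step 4: PC=3 exec 'MOV C, 1'. After: A=5 B=5 C=1 D=0 ZF=0 PC=4
Step 5: PC=4 exec 'SUB D, 2'. After: A=5 B=5 C=1 D=-2 ZF=0 PC=5
Step 6: PC=5 exec 'SUB A, 1'. After: A=4 B=5 C=1 D=-2 ZF=0 PC=6
Step 7: PC=6 exec 'JNZ 2'. After: A=4 B=5 C=1 D=-2 ZF=0 PC=2
Step 8: PC=2 exec 'MUL B, 1'. After: A=4 B=5 C=1 D=-2 ZF=0 PC=3
Step 9: PC=3 exec 'MOV C, 1'. After: A=4 B=5 C=1 D=-2 ZF=0 PC=4
Step 10: PC=4 exec 'SUB D, 2'. After: A=4 B=5 C=1 D=-4 ZF=0 PC=5
Step 11: PC=5 exec 'SUB A, 1'. After: A=3 B=5 C=1 D=-4 ZF=0 PC=6
Step 12: PC=6 exec 'JNZ 2'. After: A=3 B=5 C=1 D=-4 ZF=0 PC=2
Step 13: PC=2 exec 'MUL B, 1'. After: A=3 B=5 C=1 D=-4 ZF=0 PC=3
Step 14: PC=3 exec 'MOV C, 1'. After: A=3 B=5 C=1 D=-4 ZF=0 PC=4
Step 15: PC=4 exec 'SUB D, 2'. After: A=3 B=5 C=1 D=-6 ZF=0 PC=5
Step 16: PC=5 exec 'SUB A, 1'. After: A=2 B=5 C=1 D=-6 ZF=0 PC=6
Step 17: PC=6 exec 'JNZ 2'. After: A=2 B=5 C=1 D=-6 ZF=0 PC=2
Step 18: PC=2 exec 'MUL B, 1'. After: A=2 B=5 C=1 D=-6 ZF=0 PC=3
Step 19: PC=3 exec 'MOV C, 1'. After: A=2 B=5 C=1 D=-6 ZF=0 PC=4
Step 20: PC=4 exec 'SUB D, 2'. After: A=2 B=5 C=1 D=-8 ZF=0 PC=5
Step 21: PC=5 exec 'SUB A, 1'. After: A=1 B=5 C=1 D=-8 ZF=0 PC=6
Step 22: PC=6 exec 'JNZ 2'. After: A=1 B=5 C=1 D=-8 ZF=0 PC=2
Step 23: PC=2 exec 'MUL B, 1'. After: A=1 B=5 C=1 D=-8 ZF=0 PC=3
Step 24: PC=3 exec 'MOV C, 1'. After: A=1 B=5 C=1 D=-8 ZF=0 PC=4
Step 25: PC=4 exec 'SUB D, 2'. After: A=1 B=5 C=1 D=-10 ZF=0 PC=5
Step 26: PC=5 exec 'SUB A, 1'. After: A=0 B=5 C=1 D=-10 ZF=1 PC=6
Step 27: PC=6 exec 'JNZ 2'. After: A=0 B=5 C=1 D=-10 ZF=1 PC=7
Step 28: PC=7 exec 'ADD D, 5'. After: A=0 B=5 C=1 D=-5 ZF=0 PC=8
Step 29: PC=8 exec 'MOV C, 1'. After: A=0 B=5 C=1 D=-5 ZF=0 PC=9
Step 30: PC=9 exec 'HALT'. After: A=0 B=5 C=1 D=-5 ZF=0 PC=9 HALTED

Answer: 0 5 1 -5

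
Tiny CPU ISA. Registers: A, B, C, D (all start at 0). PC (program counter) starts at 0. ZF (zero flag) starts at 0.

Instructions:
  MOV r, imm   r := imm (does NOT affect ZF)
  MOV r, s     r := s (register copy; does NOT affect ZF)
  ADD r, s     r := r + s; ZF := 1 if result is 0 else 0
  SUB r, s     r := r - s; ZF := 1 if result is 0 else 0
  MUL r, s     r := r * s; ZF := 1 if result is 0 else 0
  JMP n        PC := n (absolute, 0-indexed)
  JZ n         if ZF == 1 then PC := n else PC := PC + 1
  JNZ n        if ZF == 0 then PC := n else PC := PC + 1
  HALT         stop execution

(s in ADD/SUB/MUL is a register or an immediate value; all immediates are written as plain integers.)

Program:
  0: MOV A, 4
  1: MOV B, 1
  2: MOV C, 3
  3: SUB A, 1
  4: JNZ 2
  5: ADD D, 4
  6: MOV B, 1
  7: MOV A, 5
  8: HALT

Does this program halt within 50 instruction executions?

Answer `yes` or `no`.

Answer: yes

Derivation:
Step 1: PC=0 exec 'MOV A, 4'. After: A=4 B=0 C=0 D=0 ZF=0 PC=1
Step 2: PC=1 exec 'MOV B, 1'. After: A=4 B=1 C=0 D=0 ZF=0 PC=2
Step 3: PC=2 exec 'MOV C, 3'. After: A=4 B=1 C=3 D=0 ZF=0 PC=3
Step 4: PC=3 exec 'SUB A, 1'. After: A=3 B=1 C=3 D=0 ZF=0 PC=4
Step 5: PC=4 exec 'JNZ 2'. After: A=3 B=1 C=3 D=0 ZF=0 PC=2
Step 6: PC=2 exec 'MOV C, 3'. After: A=3 B=1 C=3 D=0 ZF=0 PC=3
Step 7: PC=3 exec 'SUB A, 1'. After: A=2 B=1 C=3 D=0 ZF=0 PC=4
Step 8: PC=4 exec 'JNZ 2'. After: A=2 B=1 C=3 D=0 ZF=0 PC=2
Step 9: PC=2 exec 'MOV C, 3'. After: A=2 B=1 C=3 D=0 ZF=0 PC=3
Step 10: PC=3 exec 'SUB A, 1'. After: A=1 B=1 C=3 D=0 ZF=0 PC=4
Step 11: PC=4 exec 'JNZ 2'. After: A=1 B=1 C=3 D=0 ZF=0 PC=2
Step 12: PC=2 exec 'MOV C, 3'. After: A=1 B=1 C=3 D=0 ZF=0 PC=3
Step 13: PC=3 exec 'SUB A, 1'. After: A=0 B=1 C=3 D=0 ZF=1 PC=4
Step 14: PC=4 exec 'JNZ 2'. After: A=0 B=1 C=3 D=0 ZF=1 PC=5
Step 15: PC=5 exec 'ADD D, 4'. After: A=0 B=1 C=3 D=4 ZF=0 PC=6
Step 16: PC=6 exec 'MOV B, 1'. After: A=0 B=1 C=3 D=4 ZF=0 PC=7
Step 17: PC=7 exec 'MOV A, 5'. After: A=5 B=1 C=3 D=4 ZF=0 PC=8
Step 18: PC=8 exec 'HALT'. After: A=5 B=1 C=3 D=4 ZF=0 PC=8 HALTED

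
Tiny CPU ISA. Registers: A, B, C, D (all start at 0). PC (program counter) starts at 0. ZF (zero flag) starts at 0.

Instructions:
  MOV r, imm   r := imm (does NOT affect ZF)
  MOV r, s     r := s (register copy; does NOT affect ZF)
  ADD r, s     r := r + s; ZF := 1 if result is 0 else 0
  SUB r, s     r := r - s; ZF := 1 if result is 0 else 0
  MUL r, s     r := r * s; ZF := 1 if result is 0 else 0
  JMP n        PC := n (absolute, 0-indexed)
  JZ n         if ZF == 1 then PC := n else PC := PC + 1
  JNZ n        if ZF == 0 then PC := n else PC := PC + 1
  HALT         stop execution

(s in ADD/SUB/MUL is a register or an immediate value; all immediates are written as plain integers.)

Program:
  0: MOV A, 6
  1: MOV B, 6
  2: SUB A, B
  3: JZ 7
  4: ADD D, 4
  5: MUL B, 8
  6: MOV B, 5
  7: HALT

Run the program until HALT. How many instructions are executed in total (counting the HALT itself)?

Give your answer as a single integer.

Answer: 5

Derivation:
Step 1: PC=0 exec 'MOV A, 6'. After: A=6 B=0 C=0 D=0 ZF=0 PC=1
Step 2: PC=1 exec 'MOV B, 6'. After: A=6 B=6 C=0 D=0 ZF=0 PC=2
Step 3: PC=2 exec 'SUB A, B'. After: A=0 B=6 C=0 D=0 ZF=1 PC=3
Step 4: PC=3 exec 'JZ 7'. After: A=0 B=6 C=0 D=0 ZF=1 PC=7
Step 5: PC=7 exec 'HALT'. After: A=0 B=6 C=0 D=0 ZF=1 PC=7 HALTED
Total instructions executed: 5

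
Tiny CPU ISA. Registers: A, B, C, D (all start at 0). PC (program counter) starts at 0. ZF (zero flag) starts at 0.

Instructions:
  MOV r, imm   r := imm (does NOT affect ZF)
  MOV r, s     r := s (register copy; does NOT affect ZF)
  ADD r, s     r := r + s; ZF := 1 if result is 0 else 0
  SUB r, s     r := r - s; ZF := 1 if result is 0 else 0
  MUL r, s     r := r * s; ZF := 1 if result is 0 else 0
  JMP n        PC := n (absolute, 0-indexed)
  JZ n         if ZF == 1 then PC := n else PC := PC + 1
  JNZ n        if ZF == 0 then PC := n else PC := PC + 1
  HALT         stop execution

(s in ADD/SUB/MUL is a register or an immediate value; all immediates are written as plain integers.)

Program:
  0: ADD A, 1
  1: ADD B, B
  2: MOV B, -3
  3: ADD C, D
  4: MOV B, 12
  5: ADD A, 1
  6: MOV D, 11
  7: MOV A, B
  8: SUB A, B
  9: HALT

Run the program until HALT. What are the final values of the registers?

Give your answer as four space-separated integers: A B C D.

Step 1: PC=0 exec 'ADD A, 1'. After: A=1 B=0 C=0 D=0 ZF=0 PC=1
Step 2: PC=1 exec 'ADD B, B'. After: A=1 B=0 C=0 D=0 ZF=1 PC=2
Step 3: PC=2 exec 'MOV B, -3'. After: A=1 B=-3 C=0 D=0 ZF=1 PC=3
Step 4: PC=3 exec 'ADD C, D'. After: A=1 B=-3 C=0 D=0 ZF=1 PC=4
Step 5: PC=4 exec 'MOV B, 12'. After: A=1 B=12 C=0 D=0 ZF=1 PC=5
Step 6: PC=5 exec 'ADD A, 1'. After: A=2 B=12 C=0 D=0 ZF=0 PC=6
Step 7: PC=6 exec 'MOV D, 11'. After: A=2 B=12 C=0 D=11 ZF=0 PC=7
Step 8: PC=7 exec 'MOV A, B'. After: A=12 B=12 C=0 D=11 ZF=0 PC=8
Step 9: PC=8 exec 'SUB A, B'. After: A=0 B=12 C=0 D=11 ZF=1 PC=9
Step 10: PC=9 exec 'HALT'. After: A=0 B=12 C=0 D=11 ZF=1 PC=9 HALTED

Answer: 0 12 0 11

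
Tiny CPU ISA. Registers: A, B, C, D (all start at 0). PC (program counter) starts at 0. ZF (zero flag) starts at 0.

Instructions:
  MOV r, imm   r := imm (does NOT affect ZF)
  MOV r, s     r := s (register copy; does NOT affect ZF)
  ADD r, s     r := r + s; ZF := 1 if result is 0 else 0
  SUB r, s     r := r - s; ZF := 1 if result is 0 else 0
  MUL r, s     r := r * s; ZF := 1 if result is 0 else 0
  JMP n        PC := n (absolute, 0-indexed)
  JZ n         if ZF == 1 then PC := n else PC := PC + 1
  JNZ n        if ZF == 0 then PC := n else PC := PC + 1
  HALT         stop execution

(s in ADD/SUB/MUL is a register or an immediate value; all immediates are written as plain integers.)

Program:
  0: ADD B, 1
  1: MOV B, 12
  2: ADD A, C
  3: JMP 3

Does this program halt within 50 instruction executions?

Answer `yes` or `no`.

Step 1: PC=0 exec 'ADD B, 1'. After: A=0 B=1 C=0 D=0 ZF=0 PC=1
Step 2: PC=1 exec 'MOV B, 12'. After: A=0 B=12 C=0 D=0 ZF=0 PC=2
Step 3: PC=2 exec 'ADD A, C'. After: A=0 B=12 C=0 D=0 ZF=1 PC=3
Step 4: PC=3 exec 'JMP 3'. After: A=0 B=12 C=0 D=0 ZF=1 PC=3
State after step 4 equals state after step 3: the program is in a cycle of length 1 and will never halt.

Answer: no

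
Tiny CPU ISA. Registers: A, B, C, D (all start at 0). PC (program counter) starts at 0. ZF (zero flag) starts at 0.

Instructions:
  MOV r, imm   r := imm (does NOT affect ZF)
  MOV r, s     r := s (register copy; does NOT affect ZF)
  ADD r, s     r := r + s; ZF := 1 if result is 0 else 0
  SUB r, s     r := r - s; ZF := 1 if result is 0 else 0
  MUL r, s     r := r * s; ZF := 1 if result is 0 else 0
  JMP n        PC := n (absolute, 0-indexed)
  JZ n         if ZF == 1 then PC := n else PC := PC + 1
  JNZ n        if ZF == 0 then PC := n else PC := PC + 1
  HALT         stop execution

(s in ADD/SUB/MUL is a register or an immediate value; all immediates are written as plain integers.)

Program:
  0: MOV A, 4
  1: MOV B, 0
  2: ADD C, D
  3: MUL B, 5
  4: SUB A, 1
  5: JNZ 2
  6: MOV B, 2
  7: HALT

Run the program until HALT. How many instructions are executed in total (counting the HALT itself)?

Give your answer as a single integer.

Answer: 20

Derivation:
Step 1: PC=0 exec 'MOV A, 4'. After: A=4 B=0 C=0 D=0 ZF=0 PC=1
Step 2: PC=1 exec 'MOV B, 0'. After: A=4 B=0 C=0 D=0 ZF=0 PC=2
Step 3: PC=2 exec 'ADD C, D'. After: A=4 B=0 C=0 D=0 ZF=1 PC=3
Step 4: PC=3 exec 'MUL B, 5'. After: A=4 B=0 C=0 D=0 ZF=1 PC=4
Step 5: PC=4 exec 'SUB A, 1'. After: A=3 B=0 C=0 D=0 ZF=0 PC=5
Step 6: PC=5 exec 'JNZ 2'. After: A=3 B=0 C=0 D=0 ZF=0 PC=2
Step 7: PC=2 exec 'ADD C, D'. After: A=3 B=0 C=0 D=0 ZF=1 PC=3
Step 8: PC=3 exec 'MUL B, 5'. After: A=3 B=0 C=0 D=0 ZF=1 PC=4
Step 9: PC=4 exec 'SUB A, 1'. After: A=2 B=0 C=0 D=0 ZF=0 PC=5
Step 10: PC=5 exec 'JNZ 2'. After: A=2 B=0 C=0 D=0 ZF=0 PC=2
Step 11: PC=2 exec 'ADD C, D'. After: A=2 B=0 C=0 D=0 ZF=1 PC=3
Step 12: PC=3 exec 'MUL B, 5'. After: A=2 B=0 C=0 D=0 ZF=1 PC=4
Step 13: PC=4 exec 'SUB A, 1'. After: A=1 B=0 C=0 D=0 ZF=0 PC=5
Step 14: PC=5 exec 'JNZ 2'. After: A=1 B=0 C=0 D=0 ZF=0 PC=2
Step 15: PC=2 exec 'ADD C, D'. After: A=1 B=0 C=0 D=0 ZF=1 PC=3
Step 16: PC=3 exec 'MUL B, 5'. After: A=1 B=0 C=0 D=0 ZF=1 PC=4
Step 17: PC=4 exec 'SUB A, 1'. After: A=0 B=0 C=0 D=0 ZF=1 PC=5
Step 18: PC=5 exec 'JNZ 2'. After: A=0 B=0 C=0 D=0 ZF=1 PC=6
Step 19: PC=6 exec 'MOV B, 2'. After: A=0 B=2 C=0 D=0 ZF=1 PC=7
Step 20: PC=7 exec 'HALT'. After: A=0 B=2 C=0 D=0 ZF=1 PC=7 HALTED
Total instructions executed: 20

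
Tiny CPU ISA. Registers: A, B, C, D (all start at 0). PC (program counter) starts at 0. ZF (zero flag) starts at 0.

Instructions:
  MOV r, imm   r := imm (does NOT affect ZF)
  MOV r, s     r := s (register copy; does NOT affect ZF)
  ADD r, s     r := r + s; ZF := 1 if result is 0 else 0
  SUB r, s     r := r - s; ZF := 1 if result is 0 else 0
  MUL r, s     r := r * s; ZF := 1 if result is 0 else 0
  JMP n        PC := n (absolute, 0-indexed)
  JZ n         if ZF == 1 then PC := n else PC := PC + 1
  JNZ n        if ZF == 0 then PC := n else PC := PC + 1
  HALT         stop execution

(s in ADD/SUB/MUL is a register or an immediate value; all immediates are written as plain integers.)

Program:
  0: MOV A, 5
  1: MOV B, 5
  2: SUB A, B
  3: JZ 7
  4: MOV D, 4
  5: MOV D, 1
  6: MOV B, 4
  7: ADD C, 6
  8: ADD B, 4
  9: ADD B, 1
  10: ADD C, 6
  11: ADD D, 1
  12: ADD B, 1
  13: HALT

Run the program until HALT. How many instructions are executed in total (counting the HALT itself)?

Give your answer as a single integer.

Step 1: PC=0 exec 'MOV A, 5'. After: A=5 B=0 C=0 D=0 ZF=0 PC=1
Step 2: PC=1 exec 'MOV B, 5'. After: A=5 B=5 C=0 D=0 ZF=0 PC=2
Step 3: PC=2 exec 'SUB A, B'. After: A=0 B=5 C=0 D=0 ZF=1 PC=3
Step 4: PC=3 exec 'JZ 7'. After: A=0 B=5 C=0 D=0 ZF=1 PC=7
Step 5: PC=7 exec 'ADD C, 6'. After: A=0 B=5 C=6 D=0 ZF=0 PC=8
Step 6: PC=8 exec 'ADD B, 4'. After: A=0 B=9 C=6 D=0 ZF=0 PC=9
Step 7: PC=9 exec 'ADD B, 1'. After: A=0 B=10 C=6 D=0 ZF=0 PC=10
Step 8: PC=10 exec 'ADD C, 6'. After: A=0 B=10 C=12 D=0 ZF=0 PC=11
Step 9: PC=11 exec 'ADD D, 1'. After: A=0 B=10 C=12 D=1 ZF=0 PC=12
Step 10: PC=12 exec 'ADD B, 1'. After: A=0 B=11 C=12 D=1 ZF=0 PC=13
Step 11: PC=13 exec 'HALT'. After: A=0 B=11 C=12 D=1 ZF=0 PC=13 HALTED
Total instructions executed: 11

Answer: 11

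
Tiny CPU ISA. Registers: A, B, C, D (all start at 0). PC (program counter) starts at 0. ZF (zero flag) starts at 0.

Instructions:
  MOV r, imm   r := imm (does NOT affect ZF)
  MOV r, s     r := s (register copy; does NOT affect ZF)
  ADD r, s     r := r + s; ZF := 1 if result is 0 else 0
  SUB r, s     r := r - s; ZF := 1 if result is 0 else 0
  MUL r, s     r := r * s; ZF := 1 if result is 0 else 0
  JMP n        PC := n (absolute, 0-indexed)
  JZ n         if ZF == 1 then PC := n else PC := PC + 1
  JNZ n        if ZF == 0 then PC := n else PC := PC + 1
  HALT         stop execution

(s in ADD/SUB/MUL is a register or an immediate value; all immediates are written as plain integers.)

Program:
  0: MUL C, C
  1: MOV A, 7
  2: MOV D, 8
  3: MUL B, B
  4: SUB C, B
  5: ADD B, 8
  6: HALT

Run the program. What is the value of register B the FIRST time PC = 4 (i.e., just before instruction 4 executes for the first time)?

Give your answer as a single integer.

Step 1: PC=0 exec 'MUL C, C'. After: A=0 B=0 C=0 D=0 ZF=1 PC=1
Step 2: PC=1 exec 'MOV A, 7'. After: A=7 B=0 C=0 D=0 ZF=1 PC=2
Step 3: PC=2 exec 'MOV D, 8'. After: A=7 B=0 C=0 D=8 ZF=1 PC=3
Step 4: PC=3 exec 'MUL B, B'. After: A=7 B=0 C=0 D=8 ZF=1 PC=4
First time PC=4: B=0

0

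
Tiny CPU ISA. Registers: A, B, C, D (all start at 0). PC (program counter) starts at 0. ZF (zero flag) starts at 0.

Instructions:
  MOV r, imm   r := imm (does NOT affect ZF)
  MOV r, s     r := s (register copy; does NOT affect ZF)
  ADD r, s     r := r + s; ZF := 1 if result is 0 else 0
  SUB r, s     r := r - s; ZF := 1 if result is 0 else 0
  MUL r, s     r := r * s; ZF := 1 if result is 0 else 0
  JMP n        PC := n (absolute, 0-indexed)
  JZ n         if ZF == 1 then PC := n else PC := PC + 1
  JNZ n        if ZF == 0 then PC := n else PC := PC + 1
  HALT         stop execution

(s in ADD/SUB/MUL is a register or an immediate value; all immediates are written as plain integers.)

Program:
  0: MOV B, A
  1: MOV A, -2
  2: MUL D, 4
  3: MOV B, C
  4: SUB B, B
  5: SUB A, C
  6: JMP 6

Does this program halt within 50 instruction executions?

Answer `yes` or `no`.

Step 1: PC=0 exec 'MOV B, A'. After: A=0 B=0 C=0 D=0 ZF=0 PC=1
Step 2: PC=1 exec 'MOV A, -2'. After: A=-2 B=0 C=0 D=0 ZF=0 PC=2
Step 3: PC=2 exec 'MUL D, 4'. After: A=-2 B=0 C=0 D=0 ZF=1 PC=3
Step 4: PC=3 exec 'MOV B, C'. After: A=-2 B=0 C=0 D=0 ZF=1 PC=4
Step 5: PC=4 exec 'SUB B, B'. After: A=-2 B=0 C=0 D=0 ZF=1 PC=5
Step 6: PC=5 exec 'SUB A, C'. After: A=-2 B=0 C=0 D=0 ZF=0 PC=6
Step 7: PC=6 exec 'JMP 6'. After: A=-2 B=0 C=0 D=0 ZF=0 PC=6
State after step 7 equals state after step 6: the program is in a cycle of length 1 and will never halt.

Answer: no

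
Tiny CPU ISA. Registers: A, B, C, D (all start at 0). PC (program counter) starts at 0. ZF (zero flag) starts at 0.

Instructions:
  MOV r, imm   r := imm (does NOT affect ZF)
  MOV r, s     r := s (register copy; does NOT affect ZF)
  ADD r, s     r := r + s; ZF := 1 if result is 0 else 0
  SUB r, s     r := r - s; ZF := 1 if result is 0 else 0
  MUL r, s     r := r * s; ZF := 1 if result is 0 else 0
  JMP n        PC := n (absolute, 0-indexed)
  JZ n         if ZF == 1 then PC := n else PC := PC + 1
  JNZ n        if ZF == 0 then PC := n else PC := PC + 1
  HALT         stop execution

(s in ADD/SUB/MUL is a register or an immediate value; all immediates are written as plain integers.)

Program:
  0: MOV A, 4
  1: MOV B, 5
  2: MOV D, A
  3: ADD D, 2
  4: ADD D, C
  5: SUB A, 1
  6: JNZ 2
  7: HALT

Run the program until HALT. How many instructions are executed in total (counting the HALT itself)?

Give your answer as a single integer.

Answer: 23

Derivation:
Step 1: PC=0 exec 'MOV A, 4'. After: A=4 B=0 C=0 D=0 ZF=0 PC=1
Step 2: PC=1 exec 'MOV B, 5'. After: A=4 B=5 C=0 D=0 ZF=0 PC=2
Step 3: PC=2 exec 'MOV D, A'. After: A=4 B=5 C=0 D=4 ZF=0 PC=3
Step 4: PC=3 exec 'ADD D, 2'. After: A=4 B=5 C=0 D=6 ZF=0 PC=4
Step 5: PC=4 exec 'ADD D, C'. After: A=4 B=5 C=0 D=6 ZF=0 PC=5
Step 6: PC=5 exec 'SUB A, 1'. After: A=3 B=5 C=0 D=6 ZF=0 PC=6
Step 7: PC=6 exec 'JNZ 2'. After: A=3 B=5 C=0 D=6 ZF=0 PC=2
Step 8: PC=2 exec 'MOV D, A'. After: A=3 B=5 C=0 D=3 ZF=0 PC=3
Step 9: PC=3 exec 'ADD D, 2'. After: A=3 B=5 C=0 D=5 ZF=0 PC=4
Step 10: PC=4 exec 'ADD D, C'. After: A=3 B=5 C=0 D=5 ZF=0 PC=5
Step 11: PC=5 exec 'SUB A, 1'. After: A=2 B=5 C=0 D=5 ZF=0 PC=6
Step 12: PC=6 exec 'JNZ 2'. After: A=2 B=5 C=0 D=5 ZF=0 PC=2
Step 13: PC=2 exec 'MOV D, A'. After: A=2 B=5 C=0 D=2 ZF=0 PC=3
Step 14: PC=3 exec 'ADD D, 2'. After: A=2 B=5 C=0 D=4 ZF=0 PC=4
Step 15: PC=4 exec 'ADD D, C'. After: A=2 B=5 C=0 D=4 ZF=0 PC=5
Step 16: PC=5 exec 'SUB A, 1'. After: A=1 B=5 C=0 D=4 ZF=0 PC=6
Step 17: PC=6 exec 'JNZ 2'. After: A=1 B=5 C=0 D=4 ZF=0 PC=2
Step 18: PC=2 exec 'MOV D, A'. After: A=1 B=5 C=0 D=1 ZF=0 PC=3
Step 19: PC=3 exec 'ADD D, 2'. After: A=1 B=5 C=0 D=3 ZF=0 PC=4
Step 20: PC=4 exec 'ADD D, C'. After: A=1 B=5 C=0 D=3 ZF=0 PC=5
Step 21: PC=5 exec 'SUB A, 1'. After: A=0 B=5 C=0 D=3 ZF=1 PC=6
Step 22: PC=6 exec 'JNZ 2'. After: A=0 B=5 C=0 D=3 ZF=1 PC=7
Step 23: PC=7 exec 'HALT'. After: A=0 B=5 C=0 D=3 ZF=1 PC=7 HALTED
Total instructions executed: 23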